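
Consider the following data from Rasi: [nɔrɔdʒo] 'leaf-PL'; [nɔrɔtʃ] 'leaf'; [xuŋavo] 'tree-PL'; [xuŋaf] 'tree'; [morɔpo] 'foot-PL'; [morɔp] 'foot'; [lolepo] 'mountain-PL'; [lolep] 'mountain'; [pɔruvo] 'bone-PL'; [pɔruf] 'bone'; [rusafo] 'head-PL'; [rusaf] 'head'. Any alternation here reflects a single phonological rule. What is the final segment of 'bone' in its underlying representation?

/v/

The stem for 'bone' ends in [v] in [pɔruvo] but [f] in [pɔruf].
If /f/ were underlying and a rule turned it into [v] before the PL suffix, 'head' would also alternate; but it has [f] in both [rusafo] and [rusaf].
The underlying segment must be /v/; voiced obstruents become voiceless word-finally, yielding [f] there.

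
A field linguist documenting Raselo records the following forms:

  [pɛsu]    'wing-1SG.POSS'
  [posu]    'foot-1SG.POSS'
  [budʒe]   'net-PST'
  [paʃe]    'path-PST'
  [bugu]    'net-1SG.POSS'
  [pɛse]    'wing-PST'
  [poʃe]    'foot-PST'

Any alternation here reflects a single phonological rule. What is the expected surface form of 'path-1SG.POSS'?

The stem for 'foot' ends in [ʃ] in [poʃe] but [s] in [posu].
Compare 'wing', with invariant [s] in [pɛse] and [pɛsu]: an analysis with underlying /s/ and a rule producing [ʃ] before the PST suffix would wrongly predict alternation here too.
Therefore /ʃ/ is basic and [s] is derived by depalatalization (palato-alveolar /dʒ/ and /ʃ/ become [g] and [s] when no front vowel follows).
The one attested form of 'path', [paʃe], shows underlying /paʃ/. Applying the same rule when no front vowel follows gives [pasu].

[pasu]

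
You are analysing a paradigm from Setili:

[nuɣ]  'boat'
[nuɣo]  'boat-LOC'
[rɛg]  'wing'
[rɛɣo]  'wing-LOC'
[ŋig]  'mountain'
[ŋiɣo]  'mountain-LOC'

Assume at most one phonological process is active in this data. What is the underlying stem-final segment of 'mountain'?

/g/

The root 'mountain' surfaces as [ŋig] and [ŋiɣo], with a stem-final [g] ~ [ɣ] alternation.
But 'boat' keeps [ɣ] in both environments ([nuɣ], [nuɣo]), so there is no rule changing /ɣ/ to [g] in isolation.
The alternation reflects intervocalic spirantization: voiced stops become fricatives between vowels. /g/ is underlying.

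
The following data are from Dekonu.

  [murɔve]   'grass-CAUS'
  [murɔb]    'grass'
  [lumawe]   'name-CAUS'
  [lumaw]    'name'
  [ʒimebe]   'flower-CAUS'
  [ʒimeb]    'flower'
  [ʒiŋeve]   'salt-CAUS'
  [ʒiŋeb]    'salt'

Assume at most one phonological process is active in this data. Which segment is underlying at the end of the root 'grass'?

The root 'grass' surfaces as [murɔve] and [murɔb], with a stem-final [v] ~ [b] alternation.
The stem 'flower' ([ʒimebe], [ʒimeb]) shows [b] unchanged in both environments, so [b] cannot be basic with [v] derived before the CAUS suffix.
The alternation reflects word-final hardening: voiced fricatives become stops word-finally. /v/ is underlying.

/v/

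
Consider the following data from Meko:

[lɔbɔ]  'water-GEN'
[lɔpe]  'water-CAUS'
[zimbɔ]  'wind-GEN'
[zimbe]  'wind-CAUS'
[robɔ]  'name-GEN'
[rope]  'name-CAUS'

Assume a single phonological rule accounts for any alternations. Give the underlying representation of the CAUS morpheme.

/-pe/

The CAUS suffix surfaces as [-be] and [-pe], depending on the final segment of the stem.
By contrast the GEN suffix keeps its initial [b] throughout — that segment must be underlying.
So the underlying form is /-pe/, and voiceless stops become voiced after a nasal.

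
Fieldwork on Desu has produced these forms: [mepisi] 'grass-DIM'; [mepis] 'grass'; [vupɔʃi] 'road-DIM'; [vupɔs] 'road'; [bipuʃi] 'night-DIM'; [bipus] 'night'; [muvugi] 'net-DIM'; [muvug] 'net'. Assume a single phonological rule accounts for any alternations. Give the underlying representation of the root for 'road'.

The stem for 'road' ends in [ʃ] in [vupɔʃi] but [s] in [vupɔs].
If /s/ were underlying and a rule turned it into [ʃ] before the DIM suffix, 'grass' would also alternate; but it has [s] in both [mepisi] and [mepis].
So /ʃ/ is underlying, and a rule of depalatalization — palato-alveolar /ʃ/ becomes [s] when no front vowel follows — gives [s].
So 'road' = /vupɔʃ/.

/vupɔʃ/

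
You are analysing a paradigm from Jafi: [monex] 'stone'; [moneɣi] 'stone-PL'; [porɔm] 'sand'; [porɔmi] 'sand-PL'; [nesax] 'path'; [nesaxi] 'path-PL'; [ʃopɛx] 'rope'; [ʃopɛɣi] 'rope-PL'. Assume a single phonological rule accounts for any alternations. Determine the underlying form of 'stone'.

/moneɣ/

'stone' shows [x] ~ [ɣ] at the end of the stem ([monex] vs [moneɣi]).
Compare 'path', with invariant [x] in [nesax] and [nesaxi]: an analysis with underlying /x/ and a rule producing [ɣ] before the PL suffix would wrongly predict alternation here too.
The underlying segment must be /ɣ/; voiced obstruents become voiceless word-finally, yielding [x] there.
The underlying form of 'stone' is therefore /moneɣ/.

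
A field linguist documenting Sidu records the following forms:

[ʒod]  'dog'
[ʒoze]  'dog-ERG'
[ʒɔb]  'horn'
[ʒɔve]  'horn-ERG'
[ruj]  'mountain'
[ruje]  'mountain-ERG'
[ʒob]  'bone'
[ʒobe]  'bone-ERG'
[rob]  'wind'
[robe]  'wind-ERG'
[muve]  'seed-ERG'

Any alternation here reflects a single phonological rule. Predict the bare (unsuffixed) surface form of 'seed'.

The root 'horn' surfaces as [ʒɔb] and [ʒɔve], with a stem-final [b] ~ [v] alternation.
If /b/ were underlying and a rule turned it into [v] before the ERG suffix, 'wind' would also alternate; but it has [b] in both [rob] and [robe].
The alternation reflects word-final hardening: voiced fricatives become stops word-finally. /v/ is underlying.
The one attested form of 'seed', [muve], shows underlying /muv/. Applying the same rule word-finally gives [mub].

[mub]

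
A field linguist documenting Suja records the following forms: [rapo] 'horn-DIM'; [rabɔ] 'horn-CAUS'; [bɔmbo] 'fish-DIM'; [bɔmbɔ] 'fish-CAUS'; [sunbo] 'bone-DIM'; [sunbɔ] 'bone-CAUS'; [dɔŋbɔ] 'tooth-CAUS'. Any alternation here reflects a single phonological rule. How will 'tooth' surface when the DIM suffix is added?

[dɔŋbo]

The DIM suffix surfaces as [-bo] and [-po], depending on the final segment of the stem.
By contrast the CAUS suffix keeps its initial [b] throughout — that segment must be underlying.
The DIM suffix is therefore /-po/ underlyingly, with post-nasal voicing: voiceless stops become voiced after a nasal.
After 'tooth', which ends in a nasal, the suffix surfaces as [-bo], giving [dɔŋbo].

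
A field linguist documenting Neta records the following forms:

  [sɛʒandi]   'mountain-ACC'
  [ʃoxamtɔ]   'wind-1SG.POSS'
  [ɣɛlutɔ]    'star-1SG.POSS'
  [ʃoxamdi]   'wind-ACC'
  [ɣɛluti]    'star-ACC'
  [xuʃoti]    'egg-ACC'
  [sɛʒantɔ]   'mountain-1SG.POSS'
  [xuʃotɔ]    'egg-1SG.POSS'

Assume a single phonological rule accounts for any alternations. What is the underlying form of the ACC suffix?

The ACC morpheme has two allomorphs, [-di] and [-ti].
The 1SG.POSS suffix, which begins with [t], is invariant after every stem; so [t] is not altered by any rule here.
The ACC suffix is therefore /-di/ underlyingly, with post-vocalic devoicing: voiced stops become voiceless after a vowel.

/-di/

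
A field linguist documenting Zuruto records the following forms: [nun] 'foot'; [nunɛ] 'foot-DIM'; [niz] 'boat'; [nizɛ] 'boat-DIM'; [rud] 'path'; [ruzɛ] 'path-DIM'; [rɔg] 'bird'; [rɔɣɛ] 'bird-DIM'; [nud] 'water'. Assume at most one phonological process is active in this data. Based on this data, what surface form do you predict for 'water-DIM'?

[nuzɛ]

In [rud] and [ruzɛ] the final segment of 'path' alternates: [d] ~ [z].
Compare 'boat', with invariant [z] in [niz] and [nizɛ]: an analysis with underlying /z/ and a rule producing [d] in isolation would wrongly predict alternation here too.
Therefore /d/ is basic and [z] is derived by intervocalic spirantization (voiced stops become fricatives between vowels).
From [nud] the stem 'water' is /nud/; between vowels this yields [nuzɛ].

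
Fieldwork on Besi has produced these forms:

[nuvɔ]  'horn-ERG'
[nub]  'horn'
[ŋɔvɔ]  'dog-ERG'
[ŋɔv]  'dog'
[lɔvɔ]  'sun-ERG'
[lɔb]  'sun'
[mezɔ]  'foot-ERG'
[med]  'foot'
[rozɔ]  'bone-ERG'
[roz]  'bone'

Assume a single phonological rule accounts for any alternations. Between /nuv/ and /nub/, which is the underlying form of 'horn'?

/nub/

In [nuvɔ] and [nub] the final segment of 'horn' alternates: [v] ~ [b].
Compare 'dog', with invariant [v] in [ŋɔvɔ] and [ŋɔv]: an analysis with underlying /v/ and a rule producing [b] in isolation would wrongly predict alternation here too.
Therefore /b/ is basic and [v] is derived by intervocalic spirantization (voiced stops become fricatives between vowels).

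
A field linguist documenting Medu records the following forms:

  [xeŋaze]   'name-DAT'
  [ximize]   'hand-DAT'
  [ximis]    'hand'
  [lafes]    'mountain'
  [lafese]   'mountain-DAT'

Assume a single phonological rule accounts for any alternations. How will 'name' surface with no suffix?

'hand' shows [z] ~ [s] at the end of the stem ([ximize] vs [ximis]).
The stem 'mountain' ([lafese], [lafes]) shows [s] unchanged in both environments, so [s] cannot be basic with [z] derived before the DAT suffix.
So /z/ is underlying, and a rule of word-final obstruent devoicing — voiced obstruents become voiceless word-finally — gives [s].
From [xeŋaze] the stem 'name' is /xeŋaz/; word-finally this yields [xeŋas].

[xeŋas]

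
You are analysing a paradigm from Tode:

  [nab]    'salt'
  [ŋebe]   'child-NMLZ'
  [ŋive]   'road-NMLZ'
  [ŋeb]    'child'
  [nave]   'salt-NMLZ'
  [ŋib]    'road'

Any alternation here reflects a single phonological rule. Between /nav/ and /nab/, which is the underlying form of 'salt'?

/nav/

'salt' shows [v] ~ [b] at the end of the stem ([nave] vs [nab]).
If /b/ were underlying and a rule turned it into [v] before the NMLZ suffix, 'child' would also alternate; but it has [b] in both [ŋebe] and [ŋeb].
Therefore /v/ is basic and [b] is derived by word-final hardening (voiced fricatives become stops word-finally).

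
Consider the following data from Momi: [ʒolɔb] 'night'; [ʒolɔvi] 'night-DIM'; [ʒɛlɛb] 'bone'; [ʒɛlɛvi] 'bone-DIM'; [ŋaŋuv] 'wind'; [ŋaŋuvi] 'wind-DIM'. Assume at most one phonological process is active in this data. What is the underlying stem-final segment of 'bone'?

The root 'bone' surfaces as [ʒɛlɛb] and [ʒɛlɛvi], with a stem-final [b] ~ [v] alternation.
But 'wind' keeps [v] in both environments ([ŋaŋuv], [ŋaŋuvi]), so there is no rule changing /v/ to [b] in isolation.
So /b/ is underlying, and a rule of intervocalic spirantization — voiced stops become fricatives between vowels — gives [v].

/b/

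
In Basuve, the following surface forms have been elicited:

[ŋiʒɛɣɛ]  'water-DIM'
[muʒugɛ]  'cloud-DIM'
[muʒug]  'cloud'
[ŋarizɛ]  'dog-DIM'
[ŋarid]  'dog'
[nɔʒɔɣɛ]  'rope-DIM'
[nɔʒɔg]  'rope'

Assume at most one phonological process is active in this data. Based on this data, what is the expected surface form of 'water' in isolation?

[ŋiʒɛg]

The stem for 'rope' ends in [ɣ] in [nɔʒɔɣɛ] but [g] in [nɔʒɔg].
If /g/ were underlying and a rule turned it into [ɣ] before the DIM suffix, 'cloud' would also alternate; but it has [g] in both [muʒugɛ] and [muʒug].
The underlying segment must be /ɣ/; voiced fricatives become stops word-finally, yielding [g] there.
The one attested form of 'water', [ŋiʒɛɣɛ], shows underlying /ŋiʒɛɣ/. Applying the same rule word-finally gives [ŋiʒɛg].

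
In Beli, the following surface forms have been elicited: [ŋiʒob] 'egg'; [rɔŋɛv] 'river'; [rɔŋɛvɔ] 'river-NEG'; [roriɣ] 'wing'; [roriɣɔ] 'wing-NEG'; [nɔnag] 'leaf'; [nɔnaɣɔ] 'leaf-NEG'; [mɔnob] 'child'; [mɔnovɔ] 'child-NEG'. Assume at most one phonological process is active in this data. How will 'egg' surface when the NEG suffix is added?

[ŋiʒovɔ]

The root 'child' surfaces as [mɔnob] and [mɔnovɔ], with a stem-final [b] ~ [v] alternation.
But 'river' keeps [v] in both environments ([rɔŋɛv], [rɔŋɛvɔ]), so there is no rule changing /v/ to [b] in isolation.
So /b/ is underlying, and a rule of intervocalic spirantization — voiced stops become fricatives between vowels — gives [v].
The one attested form of 'egg', [ŋiʒob], shows underlying /ŋiʒob/. Applying the same rule between vowels gives [ŋiʒovɔ].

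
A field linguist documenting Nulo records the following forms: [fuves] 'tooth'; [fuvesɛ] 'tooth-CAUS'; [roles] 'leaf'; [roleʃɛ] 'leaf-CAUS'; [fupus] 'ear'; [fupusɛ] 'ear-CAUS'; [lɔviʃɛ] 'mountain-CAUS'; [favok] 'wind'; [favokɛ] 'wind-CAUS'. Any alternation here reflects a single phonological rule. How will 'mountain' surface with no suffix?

[lɔvis]

The root 'leaf' surfaces as [roles] and [roleʃɛ], with a stem-final [s] ~ [ʃ] alternation.
Compare 'ear', with invariant [s] in [fupus] and [fupusɛ]: an analysis with underlying /s/ and a rule producing [ʃ] before the CAUS suffix would wrongly predict alternation here too.
The underlying segment must be /ʃ/; palato-alveolar /ʃ/ becomes [s] when no front vowel follows, yielding [s] there.
From [lɔviʃɛ] the stem 'mountain' is /lɔviʃ/; when no front vowel follows this yields [lɔvis].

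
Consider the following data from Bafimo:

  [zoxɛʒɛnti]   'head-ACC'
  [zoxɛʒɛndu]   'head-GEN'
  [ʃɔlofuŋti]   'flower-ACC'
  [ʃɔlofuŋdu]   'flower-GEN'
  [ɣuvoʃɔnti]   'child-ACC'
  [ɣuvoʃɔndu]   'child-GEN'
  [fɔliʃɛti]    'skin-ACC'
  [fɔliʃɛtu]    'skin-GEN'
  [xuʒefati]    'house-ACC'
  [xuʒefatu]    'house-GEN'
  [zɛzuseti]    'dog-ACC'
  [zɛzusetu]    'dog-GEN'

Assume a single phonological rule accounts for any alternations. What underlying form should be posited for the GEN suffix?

/-du/

The GEN suffix surfaces as [-du] and [-tu], depending on the final segment of the stem.
By contrast the ACC suffix keeps its initial [t] throughout — that segment must be underlying.
So the underlying form is /-du/, and voiced stops become voiceless after a vowel.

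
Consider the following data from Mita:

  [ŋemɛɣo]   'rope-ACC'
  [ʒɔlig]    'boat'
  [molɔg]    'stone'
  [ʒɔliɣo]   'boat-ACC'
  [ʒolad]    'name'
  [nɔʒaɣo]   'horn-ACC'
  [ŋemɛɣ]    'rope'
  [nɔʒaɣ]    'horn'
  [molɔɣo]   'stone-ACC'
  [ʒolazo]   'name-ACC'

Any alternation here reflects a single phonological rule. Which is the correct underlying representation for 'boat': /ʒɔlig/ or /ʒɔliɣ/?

/ʒɔlig/

The root 'boat' surfaces as [ʒɔlig] and [ʒɔliɣo], with a stem-final [g] ~ [ɣ] alternation.
Compare 'rope', with invariant [ɣ] in [ŋemɛɣ] and [ŋemɛɣo]: an analysis with underlying /ɣ/ and a rule producing [g] in isolation would wrongly predict alternation here too.
The alternation reflects intervocalic spirantization: voiced stops become fricatives between vowels. /g/ is underlying.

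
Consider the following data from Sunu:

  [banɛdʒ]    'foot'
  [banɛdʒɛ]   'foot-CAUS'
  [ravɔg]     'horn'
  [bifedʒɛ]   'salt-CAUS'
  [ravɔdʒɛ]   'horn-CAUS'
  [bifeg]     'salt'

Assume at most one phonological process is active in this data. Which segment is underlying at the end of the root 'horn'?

/g/

The root 'horn' surfaces as [ravɔdʒɛ] and [ravɔg], with a stem-final [dʒ] ~ [g] alternation.
If /dʒ/ were underlying and a rule turned it into [g] in isolation, 'foot' would also alternate; but it has [dʒ] in both [banɛdʒɛ] and [banɛdʒ].
Therefore /g/ is basic and [dʒ] is derived by palatalization before a front vowel (/g/ becomes palato-alveolar [dʒ] before a front vowel).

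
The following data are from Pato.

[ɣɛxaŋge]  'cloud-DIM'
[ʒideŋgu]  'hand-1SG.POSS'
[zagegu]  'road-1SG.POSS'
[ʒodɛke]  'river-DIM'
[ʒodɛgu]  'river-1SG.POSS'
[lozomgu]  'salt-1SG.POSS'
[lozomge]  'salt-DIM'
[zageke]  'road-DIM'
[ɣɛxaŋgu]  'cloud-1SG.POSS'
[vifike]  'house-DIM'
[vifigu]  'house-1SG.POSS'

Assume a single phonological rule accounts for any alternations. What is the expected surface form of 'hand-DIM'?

The DIM suffix surfaces as [-ge] and [-ke], depending on the final segment of the stem.
The 1SG.POSS suffix, which begins with [g], is invariant after every stem; so [g] is not altered by any rule here.
The DIM suffix is therefore /-ke/ underlyingly, with post-nasal voicing: voiceless stops become voiced after a nasal.
After 'hand', which ends in a nasal, the suffix surfaces as [-ge], giving [ʒideŋge].

[ʒideŋge]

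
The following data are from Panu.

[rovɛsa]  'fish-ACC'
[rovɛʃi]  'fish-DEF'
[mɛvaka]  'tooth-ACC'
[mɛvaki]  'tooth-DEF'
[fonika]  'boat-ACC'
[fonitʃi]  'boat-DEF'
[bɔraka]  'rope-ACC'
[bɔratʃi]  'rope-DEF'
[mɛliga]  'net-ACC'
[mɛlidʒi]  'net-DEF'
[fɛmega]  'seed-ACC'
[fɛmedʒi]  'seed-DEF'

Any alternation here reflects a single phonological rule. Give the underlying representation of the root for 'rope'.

In [bɔraka] and [bɔratʃi] the final segment of 'rope' alternates: [k] ~ [tʃ].
The stem 'tooth' ([mɛvaka], [mɛvaki]) shows [k] unchanged in both environments, so [k] cannot be basic with [tʃ] derived before the DEF suffix.
So /tʃ/ is underlying, and a rule of depalatalization — palato-alveolar /tʃ/, /dʒ/ and /ʃ/ become [k], [g] and [s] when no front vowel follows — gives [k].
Hence 'rope' is /bɔratʃ/ underlyingly.

/bɔratʃ/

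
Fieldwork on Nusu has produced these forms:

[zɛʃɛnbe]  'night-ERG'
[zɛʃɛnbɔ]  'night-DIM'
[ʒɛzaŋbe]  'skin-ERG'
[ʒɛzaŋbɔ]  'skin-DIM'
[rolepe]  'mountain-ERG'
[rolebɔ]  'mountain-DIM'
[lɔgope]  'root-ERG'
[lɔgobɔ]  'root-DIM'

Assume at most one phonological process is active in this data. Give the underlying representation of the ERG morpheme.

/-pe/

The ERG morpheme has two allomorphs, [-be] and [-pe].
By contrast the DIM suffix keeps its initial [b] throughout — that segment must be underlying.
The ERG suffix is therefore /-pe/ underlyingly, with post-nasal voicing: voiceless stops become voiced after a nasal.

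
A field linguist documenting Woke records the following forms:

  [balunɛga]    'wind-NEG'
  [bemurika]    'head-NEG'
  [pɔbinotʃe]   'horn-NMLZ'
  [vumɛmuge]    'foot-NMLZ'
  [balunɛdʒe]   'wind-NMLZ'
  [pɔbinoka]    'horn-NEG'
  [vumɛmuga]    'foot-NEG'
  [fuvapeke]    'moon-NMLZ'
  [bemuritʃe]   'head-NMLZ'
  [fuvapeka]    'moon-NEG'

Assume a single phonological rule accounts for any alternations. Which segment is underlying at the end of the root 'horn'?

/tʃ/

'horn' shows [k] ~ [tʃ] at the end of the stem ([pɔbinoka] vs [pɔbinotʃe]).
If /k/ were underlying and a rule turned it into [tʃ] before the NMLZ suffix, 'moon' would also alternate; but it has [k] in both [fuvapeka] and [fuvapeke].
So /tʃ/ is underlying, and a rule of depalatalization — palato-alveolar /tʃ/ and /dʒ/ become [k] and [g] when no front vowel follows — gives [k].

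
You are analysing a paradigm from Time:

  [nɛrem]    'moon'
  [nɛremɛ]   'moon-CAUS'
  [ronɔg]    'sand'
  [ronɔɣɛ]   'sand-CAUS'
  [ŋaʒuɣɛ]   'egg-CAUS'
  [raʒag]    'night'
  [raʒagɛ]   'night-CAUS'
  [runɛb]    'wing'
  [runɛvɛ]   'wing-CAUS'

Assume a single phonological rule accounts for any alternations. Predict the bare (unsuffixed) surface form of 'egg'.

The stem for 'sand' ends in [g] in [ronɔg] but [ɣ] in [ronɔɣɛ].
The stem 'night' ([raʒag], [raʒagɛ]) shows [g] unchanged in both environments, so [g] cannot be basic with [ɣ] derived before the CAUS suffix.
The alternation reflects word-final hardening: voiced fricatives become stops word-finally. /ɣ/ is underlying.
The one attested form of 'egg', [ŋaʒuɣɛ], shows underlying /ŋaʒuɣ/. Applying the same rule word-finally gives [ŋaʒug].

[ŋaʒug]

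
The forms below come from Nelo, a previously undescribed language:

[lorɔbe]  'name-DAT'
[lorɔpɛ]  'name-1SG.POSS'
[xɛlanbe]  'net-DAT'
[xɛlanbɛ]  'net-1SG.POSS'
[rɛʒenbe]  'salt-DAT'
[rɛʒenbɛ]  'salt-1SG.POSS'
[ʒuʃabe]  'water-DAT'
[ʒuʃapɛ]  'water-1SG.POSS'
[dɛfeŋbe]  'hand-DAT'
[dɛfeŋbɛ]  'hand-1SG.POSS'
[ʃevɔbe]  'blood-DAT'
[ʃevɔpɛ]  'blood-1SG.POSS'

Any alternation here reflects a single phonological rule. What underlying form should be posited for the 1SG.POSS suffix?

/-pɛ/

The 1SG.POSS morpheme has two allomorphs, [-bɛ] and [-pɛ].
By contrast the DAT suffix keeps its initial [b] throughout — that segment must be underlying.
The 1SG.POSS suffix is therefore /-pɛ/ underlyingly, with post-nasal voicing: voiceless stops become voiced after a nasal.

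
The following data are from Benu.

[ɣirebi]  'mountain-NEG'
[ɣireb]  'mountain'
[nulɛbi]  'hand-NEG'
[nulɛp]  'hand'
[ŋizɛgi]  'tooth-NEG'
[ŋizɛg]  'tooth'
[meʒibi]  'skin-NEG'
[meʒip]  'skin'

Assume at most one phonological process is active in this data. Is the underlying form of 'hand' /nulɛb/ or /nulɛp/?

/nulɛp/

'hand' shows [b] ~ [p] at the end of the stem ([nulɛbi] vs [nulɛp]).
The stem 'mountain' ([ɣirebi], [ɣireb]) shows [b] unchanged in both environments, so [b] cannot be basic with [p] derived in isolation.
So /p/ is underlying, and a rule of intervocalic voicing — voiceless stops become voiced between vowels — gives [b].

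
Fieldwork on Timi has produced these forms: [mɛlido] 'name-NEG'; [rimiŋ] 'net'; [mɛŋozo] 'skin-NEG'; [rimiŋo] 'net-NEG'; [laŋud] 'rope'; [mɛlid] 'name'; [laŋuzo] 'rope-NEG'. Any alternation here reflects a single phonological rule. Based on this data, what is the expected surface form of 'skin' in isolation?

[mɛŋod]

In [laŋud] and [laŋuzo] the final segment of 'rope' alternates: [d] ~ [z].
Compare 'name', with invariant [d] in [mɛlid] and [mɛlido]: an analysis with underlying /d/ and a rule producing [z] before the NEG suffix would wrongly predict alternation here too.
The underlying segment must be /z/; voiced fricatives become stops word-finally, yielding [d] there.
From [mɛŋozo] the stem 'skin' is /mɛŋoz/; word-finally this yields [mɛŋod].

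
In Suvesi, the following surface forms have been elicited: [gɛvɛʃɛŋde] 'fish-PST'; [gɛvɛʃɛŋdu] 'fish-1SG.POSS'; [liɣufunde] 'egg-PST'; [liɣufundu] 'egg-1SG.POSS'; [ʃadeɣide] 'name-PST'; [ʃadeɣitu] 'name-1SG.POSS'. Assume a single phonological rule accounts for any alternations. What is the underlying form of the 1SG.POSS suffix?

/-tu/

The 1SG.POSS suffix surfaces as [-du] and [-tu], depending on the final segment of the stem.
The PST suffix, which begins with [d], is invariant after every stem; so [d] is not altered by any rule here.
So the underlying form is /-tu/, and voiceless stops become voiced after a nasal.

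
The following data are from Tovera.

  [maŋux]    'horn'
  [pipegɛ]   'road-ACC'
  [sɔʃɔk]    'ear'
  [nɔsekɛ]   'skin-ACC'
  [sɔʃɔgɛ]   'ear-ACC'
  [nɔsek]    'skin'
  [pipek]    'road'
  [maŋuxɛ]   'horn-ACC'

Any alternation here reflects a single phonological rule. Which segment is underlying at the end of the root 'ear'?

The root 'ear' surfaces as [sɔʃɔk] and [sɔʃɔgɛ], with a stem-final [k] ~ [g] alternation.
Compare 'skin', with invariant [k] in [nɔsek] and [nɔsekɛ]: an analysis with underlying /k/ and a rule producing [g] before the ACC suffix would wrongly predict alternation here too.
The alternation reflects word-final obstruent devoicing: voiced obstruents become voiceless word-finally. /g/ is underlying.

/g/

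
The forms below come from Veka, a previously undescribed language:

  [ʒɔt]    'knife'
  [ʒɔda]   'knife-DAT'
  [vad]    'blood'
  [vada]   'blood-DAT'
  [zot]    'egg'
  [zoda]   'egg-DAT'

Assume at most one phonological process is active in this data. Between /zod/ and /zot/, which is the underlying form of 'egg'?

'egg' shows [t] ~ [d] at the end of the stem ([zot] vs [zoda]).
But 'blood' keeps [d] in both environments ([vad], [vada]), so there is no rule changing /d/ to [t] in isolation.
So /t/ is underlying, and a rule of intervocalic voicing — voiceless stops become voiced between vowels — gives [d].

/zot/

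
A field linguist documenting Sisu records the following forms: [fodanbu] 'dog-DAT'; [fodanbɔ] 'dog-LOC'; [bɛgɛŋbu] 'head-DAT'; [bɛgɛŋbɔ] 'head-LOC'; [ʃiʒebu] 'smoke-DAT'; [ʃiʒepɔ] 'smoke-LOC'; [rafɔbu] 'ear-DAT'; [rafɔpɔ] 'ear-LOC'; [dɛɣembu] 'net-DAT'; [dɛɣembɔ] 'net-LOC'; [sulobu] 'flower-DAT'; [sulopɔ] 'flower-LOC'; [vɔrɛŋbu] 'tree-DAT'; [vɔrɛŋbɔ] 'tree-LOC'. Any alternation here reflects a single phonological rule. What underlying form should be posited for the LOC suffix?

/-pɔ/

The LOC suffix surfaces as [-bɔ] and [-pɔ], depending on the final segment of the stem.
The DAT suffix, which begins with [b], is invariant after every stem; so [b] is not altered by any rule here.
The LOC suffix is therefore /-pɔ/ underlyingly, with post-nasal voicing: voiceless stops become voiced after a nasal.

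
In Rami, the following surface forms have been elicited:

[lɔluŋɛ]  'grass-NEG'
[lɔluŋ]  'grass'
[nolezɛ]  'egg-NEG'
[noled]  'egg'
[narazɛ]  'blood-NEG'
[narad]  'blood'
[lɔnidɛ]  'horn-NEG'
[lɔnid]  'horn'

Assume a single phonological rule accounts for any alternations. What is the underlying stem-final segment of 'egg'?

/z/

The root 'egg' surfaces as [nolezɛ] and [noled], with a stem-final [z] ~ [d] alternation.
But 'horn' keeps [d] in both environments ([lɔnidɛ], [lɔnid]), so there is no rule changing /d/ to [z] before the NEG suffix.
The alternation reflects word-final hardening: voiced fricatives become stops word-finally. /z/ is underlying.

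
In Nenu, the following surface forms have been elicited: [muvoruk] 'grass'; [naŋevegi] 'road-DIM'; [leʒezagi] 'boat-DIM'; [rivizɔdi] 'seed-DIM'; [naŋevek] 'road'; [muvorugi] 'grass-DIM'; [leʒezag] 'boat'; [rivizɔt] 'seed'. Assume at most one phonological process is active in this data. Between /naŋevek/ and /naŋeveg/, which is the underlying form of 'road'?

The stem for 'road' ends in [g] in [naŋevegi] but [k] in [naŋevek].
But 'boat' keeps [g] in both environments ([leʒezagi], [leʒezag]), so there is no rule changing /g/ to [k] in isolation.
The underlying segment must be /k/; voiceless stops become voiced between vowels, yielding [g] there.

/naŋevek/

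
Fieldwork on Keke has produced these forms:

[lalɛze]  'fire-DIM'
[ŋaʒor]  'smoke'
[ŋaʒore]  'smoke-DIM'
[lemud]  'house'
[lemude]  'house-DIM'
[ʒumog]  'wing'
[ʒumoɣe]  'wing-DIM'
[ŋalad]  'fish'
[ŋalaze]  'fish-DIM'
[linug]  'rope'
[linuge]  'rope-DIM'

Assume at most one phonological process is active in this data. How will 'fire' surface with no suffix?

[lalɛd]

In [ŋalad] and [ŋalaze] the final segment of 'fish' alternates: [d] ~ [z].
The stem 'house' ([lemud], [lemude]) shows [d] unchanged in both environments, so [d] cannot be basic with [z] derived before the DIM suffix.
So /z/ is underlying, and a rule of word-final hardening — voiced fricatives become stops word-finally — gives [d].
The one attested form of 'fire', [lalɛze], shows underlying /lalɛz/. Applying the same rule word-finally gives [lalɛd].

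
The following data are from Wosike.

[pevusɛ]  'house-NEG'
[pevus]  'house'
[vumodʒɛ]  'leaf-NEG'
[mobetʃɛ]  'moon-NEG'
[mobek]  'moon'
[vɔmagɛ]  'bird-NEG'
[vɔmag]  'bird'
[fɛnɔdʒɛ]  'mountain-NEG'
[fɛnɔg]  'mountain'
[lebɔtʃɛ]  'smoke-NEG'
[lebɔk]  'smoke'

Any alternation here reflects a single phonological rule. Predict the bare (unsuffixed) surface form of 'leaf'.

[vumog]

In [fɛnɔdʒɛ] and [fɛnɔg] the final segment of 'mountain' alternates: [dʒ] ~ [g].
If /g/ were underlying and a rule turned it into [dʒ] before the NEG suffix, 'bird' would also alternate; but it has [g] in both [vɔmagɛ] and [vɔmag].
So /dʒ/ is underlying, and a rule of depalatalization — palato-alveolar /tʃ/ and /dʒ/ become [k] and [g] when no front vowel follows — gives [g].
The one attested form of 'leaf', [vumodʒɛ], shows underlying /vumodʒ/. Applying the same rule when no front vowel follows gives [vumog].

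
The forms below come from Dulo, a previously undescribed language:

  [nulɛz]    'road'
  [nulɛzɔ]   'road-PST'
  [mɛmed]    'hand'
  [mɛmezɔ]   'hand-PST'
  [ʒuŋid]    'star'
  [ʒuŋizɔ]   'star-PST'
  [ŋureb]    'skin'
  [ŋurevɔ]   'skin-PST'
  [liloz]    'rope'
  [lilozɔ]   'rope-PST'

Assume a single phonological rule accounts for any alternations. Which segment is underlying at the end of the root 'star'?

/d/

The stem for 'star' ends in [d] in [ʒuŋid] but [z] in [ʒuŋizɔ].
Compare 'road', with invariant [z] in [nulɛz] and [nulɛzɔ]: an analysis with underlying /z/ and a rule producing [d] in isolation would wrongly predict alternation here too.
Therefore /d/ is basic and [z] is derived by intervocalic spirantization (voiced stops become fricatives between vowels).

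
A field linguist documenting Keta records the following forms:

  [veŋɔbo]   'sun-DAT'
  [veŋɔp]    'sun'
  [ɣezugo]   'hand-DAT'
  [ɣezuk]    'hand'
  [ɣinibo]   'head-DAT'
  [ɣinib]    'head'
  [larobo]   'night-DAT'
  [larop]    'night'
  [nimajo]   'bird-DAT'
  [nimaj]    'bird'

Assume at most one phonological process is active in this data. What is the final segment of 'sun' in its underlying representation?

The stem for 'sun' ends in [b] in [veŋɔbo] but [p] in [veŋɔp].
If /b/ were underlying and a rule turned it into [p] in isolation, 'head' would also alternate; but it has [b] in both [ɣinibo] and [ɣinib].
The underlying segment must be /p/; voiceless stops become voiced between vowels, yielding [b] there.

/p/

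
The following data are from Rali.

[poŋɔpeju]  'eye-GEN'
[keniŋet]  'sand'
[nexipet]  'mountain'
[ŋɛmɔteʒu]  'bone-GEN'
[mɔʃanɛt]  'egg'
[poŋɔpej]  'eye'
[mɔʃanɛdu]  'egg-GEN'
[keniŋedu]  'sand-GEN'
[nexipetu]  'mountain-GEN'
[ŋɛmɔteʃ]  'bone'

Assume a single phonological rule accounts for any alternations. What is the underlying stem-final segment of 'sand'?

/d/

In [keniŋedu] and [keniŋet] the final segment of 'sand' alternates: [d] ~ [t].
But 'mountain' keeps [t] in both environments ([nexipetu], [nexipet]), so there is no rule changing /t/ to [d] before the GEN suffix.
Therefore /d/ is basic and [t] is derived by word-final obstruent devoicing (voiced obstruents become voiceless word-finally).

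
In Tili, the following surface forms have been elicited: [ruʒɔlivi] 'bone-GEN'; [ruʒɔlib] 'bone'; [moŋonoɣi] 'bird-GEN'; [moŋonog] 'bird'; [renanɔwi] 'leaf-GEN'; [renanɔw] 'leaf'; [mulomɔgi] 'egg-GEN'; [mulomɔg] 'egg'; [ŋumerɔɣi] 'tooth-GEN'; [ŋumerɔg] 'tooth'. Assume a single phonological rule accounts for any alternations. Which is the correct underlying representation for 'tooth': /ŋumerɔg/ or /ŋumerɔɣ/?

/ŋumerɔɣ/

The root 'tooth' surfaces as [ŋumerɔɣi] and [ŋumerɔg], with a stem-final [ɣ] ~ [g] alternation.
If /g/ were underlying and a rule turned it into [ɣ] before the GEN suffix, 'egg' would also alternate; but it has [g] in both [mulomɔgi] and [mulomɔg].
So /ɣ/ is underlying, and a rule of word-final hardening — voiced fricatives become stops word-finally — gives [g].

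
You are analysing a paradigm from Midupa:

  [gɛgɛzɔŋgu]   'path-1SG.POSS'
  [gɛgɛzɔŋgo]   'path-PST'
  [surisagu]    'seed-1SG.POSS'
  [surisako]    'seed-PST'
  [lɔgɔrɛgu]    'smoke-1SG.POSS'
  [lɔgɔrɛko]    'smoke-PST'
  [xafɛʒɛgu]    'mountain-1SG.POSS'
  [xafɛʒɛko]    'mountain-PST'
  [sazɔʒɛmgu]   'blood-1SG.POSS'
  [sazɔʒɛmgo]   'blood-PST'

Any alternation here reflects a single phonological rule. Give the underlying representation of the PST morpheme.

/-ko/

The PST morpheme has two allomorphs, [-go] and [-ko].
The 1SG.POSS suffix, which begins with [g], is invariant after every stem; so [g] is not altered by any rule here.
So the underlying form is /-ko/, and voiceless stops become voiced after a nasal.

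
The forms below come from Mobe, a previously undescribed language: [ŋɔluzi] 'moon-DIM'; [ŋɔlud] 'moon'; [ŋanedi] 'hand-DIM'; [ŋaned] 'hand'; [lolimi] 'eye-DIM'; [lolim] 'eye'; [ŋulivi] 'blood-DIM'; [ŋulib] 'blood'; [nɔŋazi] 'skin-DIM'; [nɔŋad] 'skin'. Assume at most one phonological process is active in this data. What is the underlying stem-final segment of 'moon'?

The stem for 'moon' ends in [z] in [ŋɔluzi] but [d] in [ŋɔlud].
The stem 'hand' ([ŋanedi], [ŋaned]) shows [d] unchanged in both environments, so [d] cannot be basic with [z] derived before the DIM suffix.
The underlying segment must be /z/; voiced fricatives become stops word-finally, yielding [d] there.

/z/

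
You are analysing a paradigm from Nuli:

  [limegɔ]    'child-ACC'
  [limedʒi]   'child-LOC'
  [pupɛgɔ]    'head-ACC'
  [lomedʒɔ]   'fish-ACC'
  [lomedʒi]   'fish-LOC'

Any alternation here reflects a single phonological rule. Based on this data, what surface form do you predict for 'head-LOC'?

The root 'child' surfaces as [limegɔ] and [limedʒi], with a stem-final [g] ~ [dʒ] alternation.
Compare 'fish', with invariant [dʒ] in [lomedʒɔ] and [lomedʒi]: an analysis with underlying /dʒ/ and a rule producing [g] before the ACC suffix would wrongly predict alternation here too.
Therefore /g/ is basic and [dʒ] is derived by palatalization before a front vowel (/g/ becomes palato-alveolar [dʒ] before a front vowel).
The one attested form of 'head', [pupɛgɔ], shows underlying /pupɛg/. Applying the same rule before a front vowel gives [pupɛdʒi].

[pupɛdʒi]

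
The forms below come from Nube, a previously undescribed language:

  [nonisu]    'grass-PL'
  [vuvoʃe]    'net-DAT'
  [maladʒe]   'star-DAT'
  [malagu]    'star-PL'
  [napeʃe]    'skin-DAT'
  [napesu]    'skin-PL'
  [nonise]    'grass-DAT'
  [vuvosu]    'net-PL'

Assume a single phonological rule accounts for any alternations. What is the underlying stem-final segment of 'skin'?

/ʃ/

The root 'skin' surfaces as [napesu] and [napeʃe], with a stem-final [s] ~ [ʃ] alternation.
If /s/ were underlying and a rule turned it into [ʃ] before the DAT suffix, 'grass' would also alternate; but it has [s] in both [nonisu] and [nonise].
The alternation reflects depalatalization: palato-alveolar /dʒ/ and /ʃ/ become [g] and [s] when no front vowel follows. /ʃ/ is underlying.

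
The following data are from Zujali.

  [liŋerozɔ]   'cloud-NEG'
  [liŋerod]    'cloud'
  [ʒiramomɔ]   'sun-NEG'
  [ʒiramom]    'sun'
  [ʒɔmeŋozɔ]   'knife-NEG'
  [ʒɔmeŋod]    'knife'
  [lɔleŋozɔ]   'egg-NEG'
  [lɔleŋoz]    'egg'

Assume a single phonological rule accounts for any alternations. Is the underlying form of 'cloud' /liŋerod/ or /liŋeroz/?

The root 'cloud' surfaces as [liŋerozɔ] and [liŋerod], with a stem-final [z] ~ [d] alternation.
Compare 'egg', with invariant [z] in [lɔleŋozɔ] and [lɔleŋoz]: an analysis with underlying /z/ and a rule producing [d] in isolation would wrongly predict alternation here too.
So /d/ is underlying, and a rule of intervocalic spirantization — voiced stops become fricatives between vowels — gives [z].

/liŋerod/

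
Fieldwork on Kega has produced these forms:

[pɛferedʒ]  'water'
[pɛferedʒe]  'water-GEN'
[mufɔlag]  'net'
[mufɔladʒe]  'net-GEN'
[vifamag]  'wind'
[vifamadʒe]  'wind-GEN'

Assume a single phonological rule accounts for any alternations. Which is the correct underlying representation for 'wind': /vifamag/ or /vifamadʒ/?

/vifamag/

In [vifamag] and [vifamadʒe] the final segment of 'wind' alternates: [g] ~ [dʒ].
If /dʒ/ were underlying and a rule turned it into [g] in isolation, 'water' would also alternate; but it has [dʒ] in both [pɛferedʒ] and [pɛferedʒe].
The underlying segment must be /g/; /g/ becomes palato-alveolar [dʒ] before a front vowel, yielding [dʒ] there.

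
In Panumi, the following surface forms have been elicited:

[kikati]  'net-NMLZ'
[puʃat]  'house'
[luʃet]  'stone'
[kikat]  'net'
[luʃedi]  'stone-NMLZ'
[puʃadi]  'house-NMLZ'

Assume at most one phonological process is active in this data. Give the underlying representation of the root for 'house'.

The stem for 'house' ends in [t] in [puʃat] but [d] in [puʃadi].
But 'net' keeps [t] in both environments ([kikat], [kikati]), so there is no rule changing /t/ to [d] before the NMLZ suffix.
The underlying segment must be /d/; voiced obstruents become voiceless word-finally, yielding [t] there.

/puʃad/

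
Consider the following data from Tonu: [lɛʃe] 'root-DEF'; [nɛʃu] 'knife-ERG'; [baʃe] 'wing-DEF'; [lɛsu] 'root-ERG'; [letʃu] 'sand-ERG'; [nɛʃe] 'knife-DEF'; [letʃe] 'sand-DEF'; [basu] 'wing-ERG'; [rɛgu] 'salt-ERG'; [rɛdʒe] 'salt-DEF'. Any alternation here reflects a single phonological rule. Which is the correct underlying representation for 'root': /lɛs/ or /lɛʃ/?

/lɛs/

In [lɛsu] and [lɛʃe] the final segment of 'root' alternates: [s] ~ [ʃ].
But 'knife' keeps [ʃ] in both environments ([nɛʃu], [nɛʃe]), so there is no rule changing /ʃ/ to [s] before the ERG suffix.
So /s/ is underlying, and a rule of palatalization before a front vowel — /g/ and /s/ become palato-alveolar [dʒ] and [ʃ] before a front vowel — gives [ʃ].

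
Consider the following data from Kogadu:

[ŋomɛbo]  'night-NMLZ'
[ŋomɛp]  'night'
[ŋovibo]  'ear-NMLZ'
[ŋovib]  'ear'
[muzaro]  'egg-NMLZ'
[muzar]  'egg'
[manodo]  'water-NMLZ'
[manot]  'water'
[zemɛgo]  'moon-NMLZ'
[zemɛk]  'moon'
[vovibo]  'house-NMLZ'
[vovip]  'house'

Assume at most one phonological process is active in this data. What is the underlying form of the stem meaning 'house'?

/vovip/

'house' shows [b] ~ [p] at the end of the stem ([vovibo] vs [vovip]).
If /b/ were underlying and a rule turned it into [p] in isolation, 'ear' would also alternate; but it has [b] in both [ŋovibo] and [ŋovib].
The underlying segment must be /p/; voiceless stops become voiced between vowels, yielding [b] there.
The underlying form of 'house' is therefore /vovip/.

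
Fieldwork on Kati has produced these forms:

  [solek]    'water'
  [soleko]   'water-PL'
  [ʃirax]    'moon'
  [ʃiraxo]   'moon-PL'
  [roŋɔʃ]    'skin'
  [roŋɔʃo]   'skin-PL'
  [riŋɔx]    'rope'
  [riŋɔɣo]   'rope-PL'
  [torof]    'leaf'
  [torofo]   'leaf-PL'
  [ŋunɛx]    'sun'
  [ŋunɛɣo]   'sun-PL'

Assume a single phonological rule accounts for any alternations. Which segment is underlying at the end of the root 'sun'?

/ɣ/

'sun' shows [x] ~ [ɣ] at the end of the stem ([ŋunɛx] vs [ŋunɛɣo]).
The stem 'moon' ([ʃirax], [ʃiraxo]) shows [x] unchanged in both environments, so [x] cannot be basic with [ɣ] derived before the PL suffix.
The underlying segment must be /ɣ/; voiced obstruents become voiceless word-finally, yielding [x] there.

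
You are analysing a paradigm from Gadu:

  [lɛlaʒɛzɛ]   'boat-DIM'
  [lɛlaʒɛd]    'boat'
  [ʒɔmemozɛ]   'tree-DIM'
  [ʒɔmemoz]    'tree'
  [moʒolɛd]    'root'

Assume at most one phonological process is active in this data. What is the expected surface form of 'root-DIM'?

[moʒolɛzɛ]

'boat' shows [z] ~ [d] at the end of the stem ([lɛlaʒɛzɛ] vs [lɛlaʒɛd]).
If /z/ were underlying and a rule turned it into [d] in isolation, 'tree' would also alternate; but it has [z] in both [ʒɔmemozɛ] and [ʒɔmemoz].
The alternation reflects intervocalic spirantization: voiced stops become fricatives between vowels. /d/ is underlying.
The one attested form of 'root', [moʒolɛd], shows underlying /moʒolɛd/. Applying the same rule between vowels gives [moʒolɛzɛ].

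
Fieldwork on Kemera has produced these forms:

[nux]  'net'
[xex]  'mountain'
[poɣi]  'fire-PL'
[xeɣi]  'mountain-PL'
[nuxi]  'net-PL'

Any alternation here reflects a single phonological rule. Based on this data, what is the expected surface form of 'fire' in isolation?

In [xex] and [xeɣi] the final segment of 'mountain' alternates: [x] ~ [ɣ].
If /x/ were underlying and a rule turned it into [ɣ] before the PL suffix, 'net' would also alternate; but it has [x] in both [nux] and [nuxi].
Therefore /ɣ/ is basic and [x] is derived by word-final obstruent devoicing (voiced obstruents become voiceless word-finally).
From [poɣi] the stem 'fire' is /poɣ/; word-finally this yields [pox].

[pox]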